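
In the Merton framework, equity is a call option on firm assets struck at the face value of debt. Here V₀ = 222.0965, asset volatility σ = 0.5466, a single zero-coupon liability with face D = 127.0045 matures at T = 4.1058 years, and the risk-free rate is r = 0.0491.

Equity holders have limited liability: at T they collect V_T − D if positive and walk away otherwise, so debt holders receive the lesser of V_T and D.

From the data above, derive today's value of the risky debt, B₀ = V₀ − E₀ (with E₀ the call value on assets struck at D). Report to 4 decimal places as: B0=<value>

B0=81.2502

Equity is a call on the firm's assets struck at D = 127.0045:
d₁ = [ln(V₀/D) + (r + σ²/2)T] / (σ√T)
   = [ln(222.0965/127.0045) + (0.0491 + 0.5·0.5466²)·4.1058] / (0.5466·√4.1058)
   = [0.558889 + 0.814943] / 1.107563 = 1.240410
d₂ = d₁ − σ√T = 1.240410 − 1.107563 = 0.132847
N(d₁) = 0.892588,  N(d₂) = 0.552843,  e^(−rT) = 0.817426
E₀ = V₀·N(d₁) − D·e^(−rT)·N(d₂)
   = 222.0965·0.892588 − 127.0045·0.817426·0.552843 = 140.846336
B₀ = V₀ − E₀ = 222.0965 − 140.846336 = 81.250164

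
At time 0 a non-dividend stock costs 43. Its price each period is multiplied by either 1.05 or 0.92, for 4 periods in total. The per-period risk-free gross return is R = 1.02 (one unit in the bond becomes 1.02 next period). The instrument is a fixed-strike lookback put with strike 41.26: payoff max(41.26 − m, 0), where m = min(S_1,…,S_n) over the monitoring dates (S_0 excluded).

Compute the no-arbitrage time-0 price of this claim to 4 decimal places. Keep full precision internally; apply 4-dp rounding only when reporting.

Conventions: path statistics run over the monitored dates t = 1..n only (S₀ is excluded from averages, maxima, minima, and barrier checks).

price = 0.8546

No-arbitrage gives p* = (R−d)/(u−d) = 0.7692: enumerate every path, weight its payoff by its p*-probability, and discount by R^4.
Enumerate all 2^4 = 16 price paths (U = up ×1.05, D = down ×0.92); each path with k up-moves has probability p*^k·(1−p*)^(4−k).
DDDD: m=30.8049, payoff=10.4551, prob=0.002836
UDDD: m=35.1578, payoff=6.1022, prob=0.009453
DUDD: m=35.1578, payoff=6.1022, prob=0.009453
UUDD: m=40.1257, payoff=1.1343, prob=0.031512
DDUD: m=35.1578, payoff=6.1022, prob=0.009453
UDUD: m=40.1257, payoff=1.1343, prob=0.031512
DUUD: m=39.5600, payoff=1.7000, prob=0.031512
UUUD: m=45.1500, payoff=0.0000, prob=0.105038
DDDU: m=33.4836, payoff=7.7764, prob=0.009453
UDDU: m=38.2150, payoff=3.0450, prob=0.031512
DUDU: m=38.2150, payoff=3.0450, prob=0.031512
UUDU: m=43.6149, payoff=0.0000, prob=0.105038
DDUU: m=36.3952, payoff=4.8648, prob=0.031512
UDUU: m=41.5380, payoff=0.0000, prob=0.105038
DUUU: m=39.5600, payoff=1.7000, prob=0.105038
UUUU: m=45.1500, payoff=0.0000, prob=0.350128
Price = Σ prob·payoff / R^4 = 0.925053 / 1.082432 = 0.8546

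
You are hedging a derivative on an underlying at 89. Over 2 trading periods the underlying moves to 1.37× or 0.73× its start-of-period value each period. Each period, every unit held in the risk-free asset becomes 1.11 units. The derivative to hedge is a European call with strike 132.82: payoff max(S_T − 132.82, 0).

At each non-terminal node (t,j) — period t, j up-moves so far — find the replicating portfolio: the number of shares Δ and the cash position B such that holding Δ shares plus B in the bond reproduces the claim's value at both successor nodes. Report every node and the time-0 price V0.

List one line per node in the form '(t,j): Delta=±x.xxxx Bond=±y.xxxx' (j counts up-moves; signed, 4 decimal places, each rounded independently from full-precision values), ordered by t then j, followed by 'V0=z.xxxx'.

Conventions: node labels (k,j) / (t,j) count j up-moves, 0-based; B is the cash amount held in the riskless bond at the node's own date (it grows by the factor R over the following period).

(0,0): Delta=0.3214 Bond=-18.8119
(1,0): Delta=0.0000 Bond=0.0000
(1,1): Delta=0.4386 Bond=-35.1683
V0=9.7925

Arbitrage-free pricing uses the up-move probability p* = (R−d)/(u−d) = 0.5938, discounting each step at R = 1.11.
At maturity the claim pays: V(2,0)=0.0000, V(2,1)=0.0000, V(2,2)=34.2241
Node (1,0) S=64.9700: V=(p*·0.0000+(1−p*)·0.0000)/1.11=0.0000; Δ=(0.0000−0.0000)/(89.0089−47.4281)=0.0000; B=V−Δ·S=0.0000
Node (1,1) S=121.9300: V=(p*·34.2241+(1−p*)·0.0000)/1.11=18.3068; Δ=(34.2241−0.0000)/(167.0441−89.0089)=0.4386; B=V−Δ·S=-35.1683
Node (0,0) S=89.0000: V=(p*·18.3068+(1−p*)·0.0000)/1.11=9.7925; Δ=(18.3068−0.0000)/(121.9300−64.9700)=0.3214; B=V−Δ·S=-18.8119
As a check, the time-0 holding Δ(0,0)·S0 + B(0,0) comes to 9.7925 — exactly V0.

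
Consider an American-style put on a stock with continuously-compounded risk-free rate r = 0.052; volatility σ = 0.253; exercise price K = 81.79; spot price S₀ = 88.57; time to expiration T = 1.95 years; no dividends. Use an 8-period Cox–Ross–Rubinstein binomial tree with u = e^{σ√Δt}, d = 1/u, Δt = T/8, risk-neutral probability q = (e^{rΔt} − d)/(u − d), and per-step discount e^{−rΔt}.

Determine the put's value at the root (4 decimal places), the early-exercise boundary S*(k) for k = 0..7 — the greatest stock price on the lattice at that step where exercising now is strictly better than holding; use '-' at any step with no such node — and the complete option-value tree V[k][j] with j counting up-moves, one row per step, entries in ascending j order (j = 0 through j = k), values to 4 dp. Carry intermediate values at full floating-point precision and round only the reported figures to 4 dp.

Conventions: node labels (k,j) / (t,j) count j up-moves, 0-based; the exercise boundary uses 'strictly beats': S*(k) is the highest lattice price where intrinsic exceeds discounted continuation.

price = 6.2055
boundary = - - - 60.8899 53.7400 60.8899 53.7400 60.8899
tree:
6.2055
9.6040 3.2174
14.4194 5.3901 1.2888
20.9001 8.7848 2.3855 0.3069
28.0500 13.8391 4.3301 0.6472 0.0000
34.3603 20.9001 7.6541 1.3649 0.0000 0.0000
39.9296 28.0500 13.0259 2.8782 0.0000 0.0000 0.0000
44.8449 34.3603 20.9001 6.0694 0.0000 0.0000 0.0000 0.0000
49.1831 39.9296 28.0500 12.7990 0.0000 0.0000 0.0000 0.0000 0.0000

params: Δt=0.24375 u=1.13305 d=0.88258 q=0.51974 e^(-rΔt)=0.98740
t_8 payoffs: 49.1831 39.9296 28.0500 12.7990 0.0000 0.0000 0.0000 0.0000 0.0000
t_7: node(7,0) S=36.9451 payoff=44.8449 vs cont=43.8148 → 44.8449 [stop]  node(7,1) S=47.4297 payoff=34.3603 vs cont=33.3301 → 34.3603 [stop]  node(7,2) S=60.8899 payoff=20.9001 vs cont=19.8700 → 20.9001 [stop]  node(7,3) S=78.1699 payoff=3.6201 vs cont=6.0694 → 6.0694 [wait]  node(7,4) S=100.3538 payoff=0.0000 vs cont=0.0000 → 0.0000 [wait]  node(7,5) S=128.8333 payoff=0.0000 vs cont=0.0000 → 0.0000 [wait]  node(7,6) S=165.3951 payoff=0.0000 vs cont=0.0000 → 0.0000 [wait]  node(7,7) S=212.3327 payoff=0.0000 vs cont=0.0000 → 0.0000 [wait]  ⇒ S*(7)=60.8899
t_6: node(6,0) S=41.8604 payoff=39.9296 vs cont=38.8994 → 39.9296 [stop]  node(6,1) S=53.7400 payoff=28.0500 vs cont=27.0198 → 28.0500 [stop]  node(6,2) S=68.9910 payoff=12.7990 vs cont=13.0259 → 13.0259 [wait]  node(6,3) S=88.5700 payoff=0.0000 vs cont=2.8782 → 2.8782 [wait]  node(6,4) S=113.7054 payoff=0.0000 vs cont=0.0000 → 0.0000 [wait]  node(6,5) S=145.9739 payoff=0.0000 vs cont=0.0000 → 0.0000 [wait]  node(6,6) S=187.4001 payoff=0.0000 vs cont=0.0000 → 0.0000 [wait]  ⇒ S*(6)=53.7400
t_5: node(5,0) S=47.4297 payoff=34.3603 vs cont=33.3301 → 34.3603 [stop]  node(5,1) S=60.8899 payoff=20.9001 vs cont=19.9864 → 20.9001 [stop]  node(5,2) S=78.1699 payoff=3.6201 vs cont=7.6541 → 7.6541 [wait]  node(5,3) S=100.3538 payoff=0.0000 vs cont=1.3649 → 1.3649 [wait]  node(5,4) S=128.8333 payoff=0.0000 vs cont=0.0000 → 0.0000 [wait]  node(5,5) S=165.3951 payoff=0.0000 vs cont=0.0000 → 0.0000 [wait]  ⇒ S*(5)=60.8899
t_4: node(4,0) S=53.7400 payoff=28.0500 vs cont=27.0198 → 28.0500 [stop]  node(4,1) S=68.9910 payoff=12.7990 vs cont=13.8391 → 13.8391 [wait]  node(4,2) S=88.5700 payoff=0.0000 vs cont=4.3301 → 4.3301 [wait]  node(4,3) S=113.7054 payoff=0.0000 vs cont=0.6472 → 0.6472 [wait]  node(4,4) S=145.9739 payoff=0.0000 vs cont=0.0000 → 0.0000 [wait]  ⇒ S*(4)=53.7400
t_3: node(3,0) S=60.8899 payoff=20.9001 vs cont=20.4037 → 20.9001 [stop]  node(3,1) S=78.1699 payoff=3.6201 vs cont=8.7848 → 8.7848 [wait]  node(3,2) S=100.3538 payoff=0.0000 vs cont=2.3855 → 2.3855 [wait]  node(3,3) S=128.8333 payoff=0.0000 vs cont=0.3069 → 0.3069 [wait]  ⇒ S*(3)=60.8899
t_2: node(2,0) S=68.9910 payoff=12.7990 vs cont=14.4194 → 14.4194 [wait]  node(2,1) S=88.5700 payoff=0.0000 vs cont=5.3901 → 5.3901 [wait]  node(2,2) S=113.7054 payoff=0.0000 vs cont=1.2888 → 1.2888 [wait]  ⇒ S*(2)=-
t_1: node(1,0) S=78.1699 payoff=3.6201 vs cont=9.6040 → 9.6040 [wait]  node(1,1) S=100.3538 payoff=0.0000 vs cont=3.2174 → 3.2174 [wait]  ⇒ S*(1)=-
t_0: node(0,0) S=88.5700 payoff=0.0000 vs cont=6.2055 → 6.2055 [wait]  ⇒ S*(0)=-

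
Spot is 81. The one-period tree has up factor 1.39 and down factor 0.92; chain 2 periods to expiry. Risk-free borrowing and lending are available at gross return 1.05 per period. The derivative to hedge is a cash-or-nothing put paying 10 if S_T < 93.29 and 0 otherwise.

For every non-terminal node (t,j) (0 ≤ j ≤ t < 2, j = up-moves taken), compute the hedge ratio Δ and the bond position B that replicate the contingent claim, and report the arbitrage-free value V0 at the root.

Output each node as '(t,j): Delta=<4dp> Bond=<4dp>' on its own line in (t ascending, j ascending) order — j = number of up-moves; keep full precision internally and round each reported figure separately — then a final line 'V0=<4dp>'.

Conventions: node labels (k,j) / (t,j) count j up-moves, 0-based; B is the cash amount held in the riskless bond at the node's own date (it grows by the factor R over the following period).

(0,0): Delta=-0.1810 Bond=19.4053
(1,0): Delta=-0.2855 Bond=28.1662
(1,1): Delta=0.0000 Bond=0.0000
V0=4.7466

The replicating-portfolio and risk-neutral prices coincide; use p* = (1.05−0.92)/(1.39−0.92) = 0.2766 for the latter.
At maturity the claim pays: V(2,0)=10.0000, V(2,1)=0.0000, V(2,2)=0.0000
  t=1,j=0: stock 74.5200 → up 103.5828 (V=0.0000), down 68.5584 (V=10.0000). Price 6.8896; hedge Δ=-0.2855, bond B=28.1662.
  t=1,j=1: stock 112.5900 → up 156.5001 (V=0.0000), down 103.5828 (V=0.0000). Price 0.0000; hedge Δ=0.0000, bond B=0.0000.
  t=0,j=0: stock 81.0000 → up 112.5900 (V=0.0000), down 74.5200 (V=6.8896). Price 4.7466; hedge Δ=-0.1810, bond B=19.4053.
As a check, the time-0 holding Δ(0,0)·S0 + B(0,0) comes to 4.7466 — exactly V0.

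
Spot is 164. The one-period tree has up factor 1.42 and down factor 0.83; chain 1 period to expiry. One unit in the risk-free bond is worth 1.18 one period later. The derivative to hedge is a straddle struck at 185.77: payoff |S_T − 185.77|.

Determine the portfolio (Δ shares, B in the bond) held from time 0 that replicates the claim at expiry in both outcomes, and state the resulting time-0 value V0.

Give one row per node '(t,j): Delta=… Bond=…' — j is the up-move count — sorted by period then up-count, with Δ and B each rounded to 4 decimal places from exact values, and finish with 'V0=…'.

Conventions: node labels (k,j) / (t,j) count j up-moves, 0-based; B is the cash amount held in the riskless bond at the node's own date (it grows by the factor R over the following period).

Under the risk-neutral measure, an up-move has probability p* = (R−d)/(u−d) = 0.5932 and values discount at R = 1.18.
Expiry values: V(1,0)=49.6500, V(1,1)=47.1100
Node (0,0) S=164.0000: V=(p*·47.1100+(1−p*)·49.6500)/1.18=40.7993; Δ=(47.1100−49.6500)/(232.8800−136.1200)=-0.0263; B=V−Δ·S=45.1044
Sanity check at the root: Δ(0,0)·S0 + B(0,0) reproduces V0 = 40.7993.

(0,0): Delta=-0.0263 Bond=45.1044
V0=40.7993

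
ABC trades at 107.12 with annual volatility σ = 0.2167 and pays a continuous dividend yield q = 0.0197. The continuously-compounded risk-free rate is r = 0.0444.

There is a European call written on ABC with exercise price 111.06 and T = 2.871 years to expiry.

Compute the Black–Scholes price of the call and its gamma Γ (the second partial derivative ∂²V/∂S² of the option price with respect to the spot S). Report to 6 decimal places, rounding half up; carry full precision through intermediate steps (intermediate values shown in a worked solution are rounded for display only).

σ√T = 0.2167·√2.871 = 0.367177
d₁ = (ln(S/K) + (r−q+σ²/2)T) / (σ√T) = (ln(107.12/111.06) + (0.0444−0.0197+0.2167²/2)·2.871) / 0.367177 = (-0.036121 + 0.138323) / 0.367177 = 0.278346
d₂ = d₁ − σ√T = 0.278346 − 0.367177 = -0.088831
e^{−rT} = 0.880318
e^{−qT} = 0.945011
N(d₁) = 0.609627,  N(d₂) = 0.464608
Call price V = S·e^{−qT}·N(d₁) − K·e^{−rT}·N(d₂) = 61.712250 − 45.423848 = 16.288402
φ(d₁) = (1/√(2π))·e^{−d₁²/2} = 0.383783
Γ = e^{−qT}·φ(d₁) / (S·σ·√T) = 0.009221

price = 16.288402
Γ = 0.009221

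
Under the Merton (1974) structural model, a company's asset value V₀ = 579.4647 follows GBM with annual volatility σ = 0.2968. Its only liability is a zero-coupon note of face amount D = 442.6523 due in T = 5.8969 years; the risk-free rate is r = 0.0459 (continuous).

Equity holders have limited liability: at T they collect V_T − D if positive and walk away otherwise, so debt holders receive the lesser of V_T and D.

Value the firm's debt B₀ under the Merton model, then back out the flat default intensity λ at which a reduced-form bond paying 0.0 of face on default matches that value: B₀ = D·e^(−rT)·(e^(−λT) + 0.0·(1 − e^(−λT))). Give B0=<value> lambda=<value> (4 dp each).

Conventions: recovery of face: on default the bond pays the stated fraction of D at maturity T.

B0=297.3472 lambda=0.0216

Work the structural quantities from V₀ = 579.4647 against face 442.6523:
d₁ = [ln(V₀/D) + (r + σ²/2)T] / (σ√T)
   = [ln(579.4647/442.6523) + (0.0459 + 0.5·0.2968²)·5.8969] / (0.2968·√5.8969)
   = [0.269320 + 0.530397] / 0.720735 = 1.109586
d₂ = d₁ − σ√T = 1.109586 − 0.720735 = 0.388850
N(d₁) = 0.866411,  N(d₂) = 0.651307,  e^(−rT) = 0.762870
E₀ = V₀·N(d₁) − D·e^(−rT)·N(d₂)
   = 579.4647·0.866411 − 442.6523·0.762870·0.651307 = 282.117497
B₀ = V₀ − E₀ = 579.4647 − 282.117497 = 297.347203
e^(−λT) = (B₀·e^(rT)/D − 0)/(1 − 0) = (297.3472·1.310839/442.6523 − 0)/1 = 0.88054311
λ = −ln(0.88054311)/5.8969 = 0.021573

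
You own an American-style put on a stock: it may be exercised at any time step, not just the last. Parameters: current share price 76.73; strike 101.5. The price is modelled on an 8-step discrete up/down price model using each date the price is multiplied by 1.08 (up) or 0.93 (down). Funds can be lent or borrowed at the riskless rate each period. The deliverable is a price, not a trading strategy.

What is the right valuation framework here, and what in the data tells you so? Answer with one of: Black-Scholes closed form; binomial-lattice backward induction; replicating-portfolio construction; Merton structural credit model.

framework: binomial-lattice backward induction

Key observation: an American put (K = 101.5, S₀ = 76.73) on a 8-date tree has no closed form — the optimal stopping decision is embedded and must be resolved recursively from expiry.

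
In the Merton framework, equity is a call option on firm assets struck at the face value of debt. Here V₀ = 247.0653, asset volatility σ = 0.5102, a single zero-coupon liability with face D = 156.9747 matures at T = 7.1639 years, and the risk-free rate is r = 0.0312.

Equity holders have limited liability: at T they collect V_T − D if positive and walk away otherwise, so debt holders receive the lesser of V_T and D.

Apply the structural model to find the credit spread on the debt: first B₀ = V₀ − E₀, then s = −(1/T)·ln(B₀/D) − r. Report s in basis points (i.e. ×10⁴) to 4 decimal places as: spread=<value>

spread=578.7527

Work the structural quantities from V₀ = 247.0653 against face 156.9747:
d₁ = [ln(V₀/D) + (r + σ²/2)T] / (σ√T)
   = [ln(247.0653/156.9747) + (0.0312 + 0.5·0.5102²)·7.1639] / (0.5102·√7.1639)
   = [0.453568 + 1.155910] / 1.365574 = 1.178609
d₂ = d₁ − σ√T = 1.178609 − 1.365574 = -0.186965
N(d₁) = 0.880723,  N(d₂) = 0.425844,  e^(−rT) = 0.799704
E₀ = V₀·N(d₁) − D·e^(−rT)·N(d₂)
   = 247.0653·0.880723 − 156.9747·0.799704·0.425844 = 164.138497
B₀ = V₀ − E₀ = 247.0653 − 164.138497 = 82.926803
spread = −(1/T)·ln(B₀/D) − r = −(1/7.1639)·ln(82.926803/156.9747) − 0.0312 = 0.05787527
in basis points: 0.05787527 × 10⁴ = 578.7527 bp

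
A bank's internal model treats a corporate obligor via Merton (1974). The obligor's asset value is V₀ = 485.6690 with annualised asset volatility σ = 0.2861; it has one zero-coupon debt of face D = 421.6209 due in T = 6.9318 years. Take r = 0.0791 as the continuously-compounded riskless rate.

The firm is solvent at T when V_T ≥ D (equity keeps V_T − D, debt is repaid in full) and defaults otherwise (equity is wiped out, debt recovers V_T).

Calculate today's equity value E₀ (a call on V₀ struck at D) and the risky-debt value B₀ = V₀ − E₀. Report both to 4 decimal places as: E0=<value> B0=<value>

E0=266.2092 B0=219.4598

Apply the equity-as-call identities (strike 421.6209, horizon 6.9318 years):
d₁ = [ln(V₀/D) + (r + σ²/2)T] / (σ√T)
   = [ln(485.6690/421.6209) + (0.0791 + 0.5·0.2861²)·6.9318] / (0.2861·√6.9318)
   = [0.141421 + 0.832000] / 0.753253 = 1.292290
d₂ = d₁ − σ√T = 1.292290 − 0.753253 = 0.539037
N(d₁) = 0.901872,  N(d₂) = 0.705069,  e^(−rT) = 0.577928
E₀ = V₀·N(d₁) − D·e^(−rT)·N(d₂)
   = 485.6690·0.901872 − 421.6209·0.577928·0.705069 = 266.209196
B₀ = V₀ − E₀ = 485.6690 − 266.209196 = 219.459804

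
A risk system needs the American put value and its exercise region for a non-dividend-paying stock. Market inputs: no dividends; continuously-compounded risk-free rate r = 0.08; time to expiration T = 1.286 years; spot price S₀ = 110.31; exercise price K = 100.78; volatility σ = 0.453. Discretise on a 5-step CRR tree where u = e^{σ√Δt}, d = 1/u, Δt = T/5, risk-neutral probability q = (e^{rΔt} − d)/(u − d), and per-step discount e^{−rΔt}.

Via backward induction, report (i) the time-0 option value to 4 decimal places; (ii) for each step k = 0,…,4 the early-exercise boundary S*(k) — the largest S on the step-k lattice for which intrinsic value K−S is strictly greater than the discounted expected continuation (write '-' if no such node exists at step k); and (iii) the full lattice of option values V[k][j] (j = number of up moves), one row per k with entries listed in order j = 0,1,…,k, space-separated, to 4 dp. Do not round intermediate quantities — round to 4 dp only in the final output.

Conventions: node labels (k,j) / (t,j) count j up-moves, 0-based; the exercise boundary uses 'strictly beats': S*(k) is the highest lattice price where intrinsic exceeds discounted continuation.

price = 13.6475
boundary = - - - 55.3723 69.6733
tree:
13.6475
21.1868 6.3087
31.7507 10.9918 1.6578
45.4077 18.7564 3.3030 0.0000
56.7733 31.1067 6.5809 0.0000 0.0000
65.8061 45.4077 13.1121 0.0000 0.0000 0.0000

Δt=0.25720  u=1.25827  d=0.79474  q=0.48767  discount=0.97963
step 5 (expiry): payoffs max(K−S,0) = 65.8061 45.4077 13.1121 0.0000 0.0000 0.0000
step 4: (k=4,j=0): S=44.0067, K−S=56.7733, hold=54.7209 ⇒ V=56.7733 exercise | (k=4,j=1): S=69.6733, K−S=31.1067, hold=29.0542 ⇒ V=31.1067 exercise | (k=4,j=2): S=110.3100, K−S=0.0000, hold=6.5809 ⇒ V=6.5809 continue | (k=4,j=3): S=174.6478, K−S=0.0000, hold=0.0000 ⇒ V=0.0000 continue | (k=4,j=4): S=276.5104, K−S=0.0000, hold=0.0000 ⇒ V=0.0000 continue  boundary S*=69.6733
step 3: (k=3,j=0): S=55.3723, K−S=45.4077, hold=43.3553 ⇒ V=45.4077 exercise | (k=3,j=1): S=87.6679, K−S=13.1121, hold=18.7564 ⇒ V=18.7564 continue | (k=3,j=2): S=138.7999, K−S=0.0000, hold=3.3030 ⇒ V=3.3030 continue | (k=3,j=3): S=219.7543, K−S=0.0000, hold=0.0000 ⇒ V=0.0000 continue  boundary S*=55.3723
step 2: (k=2,j=0): S=69.6733, K−S=31.1067, hold=31.7507 ⇒ V=31.7507 continue | (k=2,j=1): S=110.3100, K−S=0.0000, hold=10.9918 ⇒ V=10.9918 continue | (k=2,j=2): S=174.6478, K−S=0.0000, hold=1.6578 ⇒ V=1.6578 continue  boundary S*=-
step 1: (k=1,j=0): S=87.6679, K−S=13.1121, hold=21.1868 ⇒ V=21.1868 continue | (k=1,j=1): S=138.7999, K−S=0.0000, hold=6.3087 ⇒ V=6.3087 continue  boundary S*=-
step 0: (k=0,j=0): S=110.3100, K−S=0.0000, hold=13.6475 ⇒ V=13.6475 continue  boundary S*=-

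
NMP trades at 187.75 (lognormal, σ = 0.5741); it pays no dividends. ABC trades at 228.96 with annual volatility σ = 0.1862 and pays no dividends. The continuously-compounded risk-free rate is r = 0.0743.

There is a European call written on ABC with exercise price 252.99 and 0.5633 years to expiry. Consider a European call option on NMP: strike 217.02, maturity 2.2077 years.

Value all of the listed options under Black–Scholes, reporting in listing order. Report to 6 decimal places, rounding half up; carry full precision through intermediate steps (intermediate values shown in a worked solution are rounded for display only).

[ABC call K=252.99]
σ√T = 0.1862·√0.5633 = 0.139749
d₁ = (ln(S/K) + (r+σ²/2)T) / (σ√T) = (ln(228.96/252.99) + (0.0743+0.1862²/2)·0.5633) / 0.139749 = (-0.099803 + 0.051618) / 0.139749 = -0.344793
d₂ = d₁ − σ√T = -0.344793 − 0.139749 = -0.484542
e^{−rT} = 0.959011
N(d₁) = 0.365125,  N(d₂) = 0.314001
price = S·N(d₁) − K·e^{−rT}·N(d₂) = 83.599046 − 76.182863 = 7.416184
[NMP call K=217.02]
σ√T = 0.5741·√2.2077 = 0.853017
d₁ = (ln(S/K) + (r+σ²/2)T) / (σ√T) = (ln(187.75/217.02) + (0.0743+0.5741²/2)·2.2077) / 0.853017 = (-0.144878 + 0.527851) / 0.853017 = 0.448963
d₂ = d₁ − σ√T = 0.448963 − 0.853017 = -0.404054
e^{−rT} = 0.848715
N(d₁) = 0.673271,  N(d₂) = 0.343086
price = S·N(d₁) − K·e^{−rT}·N(d₂) = 126.406576 − 63.192437 = 63.214138

price(ABC call K=252.99) = 7.416184
price(NMP call K=217.02) = 63.214138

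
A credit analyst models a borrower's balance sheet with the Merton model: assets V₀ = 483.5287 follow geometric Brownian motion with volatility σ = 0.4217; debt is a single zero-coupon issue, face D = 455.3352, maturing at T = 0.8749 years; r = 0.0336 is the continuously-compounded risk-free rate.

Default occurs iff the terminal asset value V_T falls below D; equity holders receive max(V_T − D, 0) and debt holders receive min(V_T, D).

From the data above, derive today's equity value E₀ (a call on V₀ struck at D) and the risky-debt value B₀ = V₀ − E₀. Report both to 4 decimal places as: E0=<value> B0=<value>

E0=94.8826 B0=388.6461

Work the structural quantities from V₀ = 483.5287 against face 455.3352:
d₁ = [ln(V₀/D) + (r + σ²/2)T] / (σ√T)
   = [ln(483.5287/455.3352) + (0.0336 + 0.5·0.4217²)·0.8749] / (0.4217·√0.8749)
   = [0.060077 + 0.107189] / 0.394442 = 0.424057
d₂ = d₁ − σ√T = 0.424057 − 0.394442 = 0.029615
N(d₁) = 0.664238,  N(d₂) = 0.511813,  e^(−rT) = 0.971031
E₀ = V₀·N(d₁) − D·e^(−rT)·N(d₂)
   = 483.5287·0.664238 − 455.3352·0.971031·0.511813 = 94.882638
B₀ = V₀ − E₀ = 483.5287 − 94.882638 = 388.646062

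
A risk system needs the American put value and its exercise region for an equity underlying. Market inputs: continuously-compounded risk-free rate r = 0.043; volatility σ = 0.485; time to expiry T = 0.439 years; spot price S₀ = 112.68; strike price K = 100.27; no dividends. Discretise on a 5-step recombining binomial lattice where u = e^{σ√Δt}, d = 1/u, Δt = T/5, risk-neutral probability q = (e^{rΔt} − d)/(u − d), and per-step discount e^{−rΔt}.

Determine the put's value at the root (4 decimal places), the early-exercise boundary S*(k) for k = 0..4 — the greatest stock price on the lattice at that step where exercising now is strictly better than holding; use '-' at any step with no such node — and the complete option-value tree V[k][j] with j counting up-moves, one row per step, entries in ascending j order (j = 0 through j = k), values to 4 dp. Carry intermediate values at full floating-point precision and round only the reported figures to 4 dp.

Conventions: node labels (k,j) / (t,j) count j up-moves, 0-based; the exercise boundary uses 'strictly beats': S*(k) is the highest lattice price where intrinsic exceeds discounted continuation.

params: Δt=0.08780 u=1.15455 d=0.86614 q=0.47725 e^(-rΔt)=0.99623
t_5 payoffs: 45.3434 27.0536 2.6735 0.0000 0.0000 0.0000
t_4: node(4,0) S=63.4156 payoff=36.8544 vs cont=36.4766 → 36.8544 [stop]  node(4,1) S=84.5320 payoff=15.7380 vs cont=15.3601 → 15.7380 [stop]  node(4,2) S=112.6800 payoff=0.0000 vs cont=1.3923 → 1.3923 [wait]  node(4,3) S=150.2008 payoff=0.0000 vs cont=0.0000 → 0.0000 [wait]  node(4,4) S=200.2156 payoff=0.0000 vs cont=0.0000 → 0.0000 [wait]  ⇒ S*(4)=84.5320
t_3: node(3,0) S=73.2164 payoff=27.0536 vs cont=26.6757 → 27.0536 [stop]  node(3,1) S=97.5965 payoff=2.6735 vs cont=8.8580 → 8.8580 [wait]  node(3,2) S=130.0947 payoff=0.0000 vs cont=0.7251 → 0.7251 [wait]  node(3,3) S=173.4144 payoff=0.0000 vs cont=0.0000 → 0.0000 [wait]  ⇒ S*(3)=73.2164
t_2: node(2,0) S=84.5320 payoff=15.7380 vs cont=18.3005 → 18.3005 [wait]  node(2,1) S=112.6800 payoff=0.0000 vs cont=4.9578 → 4.9578 [wait]  node(2,2) S=150.2008 payoff=0.0000 vs cont=0.3776 → 0.3776 [wait]  ⇒ S*(2)=-
t_1: node(1,0) S=97.5965 payoff=2.6735 vs cont=11.8878 → 11.8878 [wait]  node(1,1) S=130.0947 payoff=0.0000 vs cont=2.7615 → 2.7615 [wait]  ⇒ S*(1)=-
t_0: node(0,0) S=112.6800 payoff=0.0000 vs cont=7.5039 → 7.5039 [wait]  ⇒ S*(0)=-

price = 7.5039
boundary = - - - 73.2164 84.5320
tree:
7.5039
11.8878 2.7615
18.3005 4.9578 0.3776
27.0536 8.8580 0.7251 0.0000
36.8544 15.7380 1.3923 0.0000 0.0000
45.3434 27.0536 2.6735 0.0000 0.0000 0.0000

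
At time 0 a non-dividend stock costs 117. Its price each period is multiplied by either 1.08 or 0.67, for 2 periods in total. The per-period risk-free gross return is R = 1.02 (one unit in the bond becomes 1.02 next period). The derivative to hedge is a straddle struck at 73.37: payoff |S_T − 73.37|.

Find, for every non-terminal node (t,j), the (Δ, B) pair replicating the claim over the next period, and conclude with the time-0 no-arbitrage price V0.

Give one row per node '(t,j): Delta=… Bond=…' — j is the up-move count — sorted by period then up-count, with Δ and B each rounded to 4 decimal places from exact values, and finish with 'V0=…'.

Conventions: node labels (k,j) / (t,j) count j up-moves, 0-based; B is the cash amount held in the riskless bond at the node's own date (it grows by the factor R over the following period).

Arbitrage-free pricing uses the up-move probability p* = (R−d)/(u−d) = 0.8537, discounting each step at R = 1.02.
Payoffs at expiry: V(2,0)=20.8487, V(2,1)=11.2912, V(2,2)=63.0988
(1,0): S=78.3900. Δ = (V_up−V_dn)/(S_up−S_dn) = (11.2912−20.8487)/(84.6612−52.5213) = -0.2974. V = [p*·11.2912 + (1−p*)·20.8487]/1.02 = 12.4410. B = V − Δ·S = 35.7520.
(1,1): S=126.3600. Δ = (V_up−V_dn)/(S_up−S_dn) = (63.0988−11.2912)/(136.4688−84.6612) = 1.0000. V = [p*·63.0988 + (1−p*)·11.2912]/1.02 = 54.4286. B = V − Δ·S = -71.9314.
(0,0): S=117.0000. Δ = (V_up−V_dn)/(S_up−S_dn) = (54.4286−12.4410)/(126.3600−78.3900) = 0.8753. V = [p*·54.4286 + (1−p*)·12.4410]/1.02 = 47.3374. B = V − Δ·S = -55.0714.
Verification: the root portfolio costs Δ(0,0)·S0 + B(0,0) = 47.3374, matching V0.

(0,0): Delta=0.8753 Bond=-55.0714
(1,0): Delta=-0.2974 Bond=35.7520
(1,1): Delta=1.0000 Bond=-71.9314
V0=47.3374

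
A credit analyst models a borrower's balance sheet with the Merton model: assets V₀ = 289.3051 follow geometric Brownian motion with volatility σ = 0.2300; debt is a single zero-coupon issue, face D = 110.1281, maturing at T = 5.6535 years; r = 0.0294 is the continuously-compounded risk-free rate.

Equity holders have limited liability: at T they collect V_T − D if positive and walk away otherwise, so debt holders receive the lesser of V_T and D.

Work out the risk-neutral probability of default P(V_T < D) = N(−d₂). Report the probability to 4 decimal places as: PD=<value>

Work the structural quantities from V₀ = 289.3051 against face 110.1281:
d₁ = [ln(V₀/D) + (r + σ²/2)T] / (σ√T)
   = [ln(289.3051/110.1281) + (0.0294 + 0.5·0.2300²)·5.6535] / (0.2300·√5.6535)
   = [0.965838 + 0.315748] / 0.546873 = 2.343479
d₂ = d₁ − σ√T = 2.343479 − 0.546873 = 1.796606
risk-neutral PD = N(−d₂) = N(-1.796606) = 0.036199

PD=0.0362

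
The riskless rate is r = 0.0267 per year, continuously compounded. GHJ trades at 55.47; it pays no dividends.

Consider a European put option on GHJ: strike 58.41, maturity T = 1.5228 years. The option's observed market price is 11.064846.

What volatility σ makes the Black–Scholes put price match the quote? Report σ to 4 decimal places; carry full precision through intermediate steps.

sigma = 0.3956

At σ = 0.3956 the Black–Scholes value reproduces the quote:
σ√T = 0.3956·√1.5228 = 0.488177
d₁ = (ln(S/K) + (r+σ²/2)T) / (σ√T) = (ln(55.47/58.41) + (0.0267+0.3956²/2)·1.5228) / 0.488177 = (-0.051645 + 0.159817) / 0.488177 = 0.221585
d₂ = d₁ − σ√T = 0.221585 − 0.488177 = -0.266593
e^{−rT} = 0.960157
N(−d₁) = 0.412319,  N(−d₂) = 0.605109
V = K·e^{−rT}·N(−d₂) − S·N(−d₁) = 33.936161 − 22.871315 = 11.064846 (the observed quote) — the price is monotone increasing in volatility, hence this σ is the only solution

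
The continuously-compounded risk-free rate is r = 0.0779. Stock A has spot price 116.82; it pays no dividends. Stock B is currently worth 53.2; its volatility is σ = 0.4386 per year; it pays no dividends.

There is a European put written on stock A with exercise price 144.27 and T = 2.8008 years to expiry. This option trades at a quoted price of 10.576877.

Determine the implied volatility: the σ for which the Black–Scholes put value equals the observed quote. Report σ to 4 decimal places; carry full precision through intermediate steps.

At σ = 0.1417 the Black–Scholes value reproduces the quote:
σ√T = 0.1417·√2.8008 = 0.237143
d₁ = (ln(S/K) + (r+σ²/2)T) / (σ√T) = (ln(116.82/144.27) + (0.0779+0.1417²/2)·2.8008) / 0.237143 = (-0.211052 + 0.246301) / 0.237143 = 0.148638
d₂ = d₁ − σ√T = 0.148638 − 0.237143 = -0.088505
e^{−rT} = 0.803979
N(−d₁) = 0.440920,  N(−d₂) = 0.535262
V = K·e^{−rT}·N(−d₂) − S·N(−d₁) = 62.085103 − 51.508226 = 10.576877 (the observed quote) — the price is monotone increasing in volatility, hence this σ is the only solution

sigma = 0.1417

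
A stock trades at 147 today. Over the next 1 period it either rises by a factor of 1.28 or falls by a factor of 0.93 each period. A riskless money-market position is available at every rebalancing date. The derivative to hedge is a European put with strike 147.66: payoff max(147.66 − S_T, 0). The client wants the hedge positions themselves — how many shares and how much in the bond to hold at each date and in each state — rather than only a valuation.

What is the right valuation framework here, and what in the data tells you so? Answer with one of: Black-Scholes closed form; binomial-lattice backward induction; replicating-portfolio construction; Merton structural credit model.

framework: replicating-portfolio construction

Key observation: a price alone would not answer the question — the per-node share/bond construction on the spot-147, 1.28/0.93 tree is required, and only the replicating-portfolio method yields it.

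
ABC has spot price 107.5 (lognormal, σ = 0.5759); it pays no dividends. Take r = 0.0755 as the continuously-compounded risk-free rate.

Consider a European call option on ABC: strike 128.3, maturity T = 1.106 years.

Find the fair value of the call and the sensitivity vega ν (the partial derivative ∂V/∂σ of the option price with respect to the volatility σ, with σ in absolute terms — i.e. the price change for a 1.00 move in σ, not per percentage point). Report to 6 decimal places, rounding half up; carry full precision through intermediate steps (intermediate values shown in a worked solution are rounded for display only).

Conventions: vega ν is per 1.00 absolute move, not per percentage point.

price = 21.882210
ν = 44.606462

σ√T = 0.5759·√1.106 = 0.605654
d₁ = (ln(S/K) + (r+σ²/2)T) / (σ√T) = (ln(107.5/128.3) + (0.0755+0.5759²/2)·1.106) / 0.605654 = (-0.176880 + 0.266911) / 0.605654 = 0.148651
d₂ = d₁ − σ√T = 0.148651 − 0.605654 = -0.457003
e^{−rT} = 0.919888
N(d₁) = 0.559085,  N(d₂) = 0.323834
Call price V = S·N(d₁) − K·e^{−rT}·N(d₂) = 60.101684 − 38.219474 = 21.882210
φ(d₁) = (1/√(2π))·e^{−d₁²/2} = 0.394559
ν = S·φ(d₁)·√T = 44.606462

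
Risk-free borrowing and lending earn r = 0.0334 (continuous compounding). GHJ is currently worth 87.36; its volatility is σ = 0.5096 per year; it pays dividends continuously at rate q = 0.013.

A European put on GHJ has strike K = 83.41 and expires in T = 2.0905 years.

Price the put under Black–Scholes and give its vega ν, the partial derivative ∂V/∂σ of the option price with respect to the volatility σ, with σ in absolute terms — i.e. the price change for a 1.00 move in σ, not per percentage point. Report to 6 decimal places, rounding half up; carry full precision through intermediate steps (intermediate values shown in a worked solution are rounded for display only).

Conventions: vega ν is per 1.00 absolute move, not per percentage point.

σ√T = 0.5096·√2.0905 = 0.736808
d₁ = (ln(S/K) + (r−q+σ²/2)T) / (σ√T) = (ln(87.36/83.41) + (0.0334−0.013+0.5096²/2)·2.0905) / 0.736808 = (0.046269 + 0.314089) / 0.736808 = 0.489081
d₂ = d₁ − σ√T = 0.489081 − 0.736808 = -0.247728
e^{−rT} = 0.932559
e^{−qT} = 0.973189
N(−d₁) = 0.312392,  N(−d₂) = 0.597827
Put price V = K·e^{−rT}·N(−d₂) − S·e^{−qT}·N(−d₁) = 46.501860 − 26.558913 = 19.942946
φ(d₁) = (1/√(2π))·e^{−d₁²/2} = 0.353972
ν = S·e^{−qT}·φ(d₁)·√T = 43.511451

price = 19.942946
ν = 43.511451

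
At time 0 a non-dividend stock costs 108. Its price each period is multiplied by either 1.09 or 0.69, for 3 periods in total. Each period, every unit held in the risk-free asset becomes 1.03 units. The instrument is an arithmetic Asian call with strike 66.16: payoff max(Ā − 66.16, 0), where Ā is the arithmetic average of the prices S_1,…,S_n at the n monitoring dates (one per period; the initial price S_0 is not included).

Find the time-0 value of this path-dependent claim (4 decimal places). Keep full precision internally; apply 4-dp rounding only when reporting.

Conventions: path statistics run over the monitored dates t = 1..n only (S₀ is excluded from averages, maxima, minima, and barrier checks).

price = 44.4735

No-arbitrage gives p* = (R−d)/(u−d) = 0.8500: enumerate every path, weight its payoff by its p*-probability, and discount by R^3.
Enumerate all 2^3 = 8 price paths (U = up ×1.09, D = down ×0.69); each path with k up-moves has probability p*^k·(1−p*)^(3−k).
DDD: Ā=53.8059, payoff=0.0000, prob=0.003375
UDD: Ā=84.9978, payoff=18.8378, prob=0.019125
DUD: Ā=70.5978, payoff=4.4378, prob=0.019125
UUD: Ā=111.5240, payoff=45.3640, prob=0.108375
DDU: Ā=60.6618, payoff=0.0000, prob=0.019125
UDU: Ā=95.8280, payoff=29.6680, prob=0.108375
DUU: Ā=81.4280, payoff=15.2680, prob=0.108375
UUU: Ā=128.6326, payoff=62.4726, prob=0.614125
Price = Σ prob·payoff / R^3 = 48.597421 / 1.092727 = 44.4735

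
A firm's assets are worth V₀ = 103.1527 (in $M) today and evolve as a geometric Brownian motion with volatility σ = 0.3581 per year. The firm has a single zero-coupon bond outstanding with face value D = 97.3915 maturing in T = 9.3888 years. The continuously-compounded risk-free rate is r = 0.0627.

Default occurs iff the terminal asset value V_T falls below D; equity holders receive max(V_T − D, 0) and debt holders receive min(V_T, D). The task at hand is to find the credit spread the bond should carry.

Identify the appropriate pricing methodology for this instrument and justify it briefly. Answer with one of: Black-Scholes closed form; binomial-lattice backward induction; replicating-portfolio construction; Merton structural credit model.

framework: Merton structural credit model

Key observation: the data describe a firm's assets (V₀ = 103.1527, GBM) and a single zero-coupon debt of face 97.3915, so credit quantities follow from equity-as-call in the structural model.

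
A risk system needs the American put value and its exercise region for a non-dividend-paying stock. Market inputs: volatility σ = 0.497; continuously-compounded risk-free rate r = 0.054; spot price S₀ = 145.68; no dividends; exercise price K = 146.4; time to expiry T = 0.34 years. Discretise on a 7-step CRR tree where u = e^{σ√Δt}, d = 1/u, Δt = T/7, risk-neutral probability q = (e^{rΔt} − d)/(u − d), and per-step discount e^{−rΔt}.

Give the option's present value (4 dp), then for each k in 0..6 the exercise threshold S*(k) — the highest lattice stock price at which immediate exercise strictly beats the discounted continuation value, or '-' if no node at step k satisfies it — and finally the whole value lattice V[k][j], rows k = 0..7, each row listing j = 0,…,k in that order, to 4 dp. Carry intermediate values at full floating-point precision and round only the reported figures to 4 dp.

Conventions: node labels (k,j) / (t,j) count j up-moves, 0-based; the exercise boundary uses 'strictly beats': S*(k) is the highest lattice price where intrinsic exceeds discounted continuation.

price = 16.5527
boundary = - - - - 93.9985 104.8795 117.0201
tree:
16.5527
23.3176 9.4478
31.7829 14.4409 4.1888
41.6998 21.4083 7.1092 1.1056
52.4015 30.5444 11.8078 2.1507 0.0000
62.1537 41.5205 19.0366 4.1839 0.0000 0.0000
70.8940 52.4015 29.3799 8.1393 0.0000 0.0000 0.0000
78.7276 62.1537 41.5205 15.8340 0.0000 0.0000 0.0000 0.0000

params: Δt=0.04857 u=1.11576 d=0.89625 q=0.48461 e^(-rΔt)=0.99738
t_7 payoffs: 78.7276 62.1537 41.5205 15.8340 0.0000 0.0000 0.0000 0.0000
t_6: node(6,0) S=75.5060 payoff=70.8940 vs cont=70.5106 → 70.8940 [stop]  node(6,1) S=93.9985 payoff=52.4015 vs cont=52.0180 → 52.4015 [stop]  node(6,2) S=117.0201 payoff=29.3799 vs cont=28.9964 → 29.3799 [stop]  node(6,3) S=145.6800 payoff=0.7200 vs cont=8.1393 → 8.1393 [wait]  node(6,4) S=181.3592 payoff=0.0000 vs cont=0.0000 → 0.0000 [wait]  node(6,5) S=225.7767 payoff=0.0000 vs cont=0.0000 → 0.0000 [wait]  node(6,6) S=281.0727 payoff=0.0000 vs cont=0.0000 → 0.0000 [wait]  ⇒ S*(6)=117.0201
t_5: node(5,0) S=84.2463 payoff=62.1537 vs cont=61.7702 → 62.1537 [stop]  node(5,1) S=104.8795 payoff=41.5205 vs cont=41.1370 → 41.5205 [stop]  node(5,2) S=130.5660 payoff=15.8340 vs cont=19.0366 → 19.0366 [wait]  node(5,3) S=162.5435 payoff=0.0000 vs cont=4.1839 → 4.1839 [wait]  node(5,4) S=202.3528 payoff=0.0000 vs cont=0.0000 → 0.0000 [wait]  node(5,5) S=251.9120 payoff=0.0000 vs cont=0.0000 → 0.0000 [wait]  ⇒ S*(5)=104.8795
t_4: node(4,0) S=93.9985 payoff=52.4015 vs cont=52.0180 → 52.4015 [stop]  node(4,1) S=117.0201 payoff=29.3799 vs cont=30.5444 → 30.5444 [wait]  node(4,2) S=145.6800 payoff=0.7200 vs cont=11.8078 → 11.8078 [wait]  node(4,3) S=181.3592 payoff=0.0000 vs cont=2.1507 → 2.1507 [wait]  node(4,4) S=225.7767 payoff=0.0000 vs cont=0.0000 → 0.0000 [wait]  ⇒ S*(4)=93.9985
t_3: node(3,0) S=104.8795 payoff=41.5205 vs cont=41.6998 → 41.6998 [wait]  node(3,1) S=130.5660 payoff=15.8340 vs cont=21.4083 → 21.4083 [wait]  node(3,2) S=162.5435 payoff=0.0000 vs cont=7.1092 → 7.1092 [wait]  node(3,3) S=202.3528 payoff=0.0000 vs cont=1.1056 → 1.1056 [wait]  ⇒ S*(3)=-
t_2: node(2,0) S=117.0201 payoff=29.3799 vs cont=31.7829 → 31.7829 [wait]  node(2,1) S=145.6800 payoff=0.7200 vs cont=14.4409 → 14.4409 [wait]  node(2,2) S=181.3592 payoff=0.0000 vs cont=4.1888 → 4.1888 [wait]  ⇒ S*(2)=-
t_1: node(1,0) S=130.5660 payoff=15.8340 vs cont=23.3176 → 23.3176 [wait]  node(1,1) S=162.5435 payoff=0.0000 vs cont=9.4478 → 9.4478 [wait]  ⇒ S*(1)=-
t_0: node(0,0) S=145.6800 payoff=0.7200 vs cont=16.5527 → 16.5527 [wait]  ⇒ S*(0)=-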